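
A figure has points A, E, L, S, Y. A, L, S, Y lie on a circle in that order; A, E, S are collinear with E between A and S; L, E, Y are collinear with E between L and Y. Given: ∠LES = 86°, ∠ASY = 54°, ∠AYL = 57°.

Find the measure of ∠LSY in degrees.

1. ∠ALY = 54°  [same arc AY]
2. ∠LAY = 69°  [△ALY]
3. ∠LSY = 111°  [cyclic ALSY, opposite ∠A+∠S]

∠LSY = 111°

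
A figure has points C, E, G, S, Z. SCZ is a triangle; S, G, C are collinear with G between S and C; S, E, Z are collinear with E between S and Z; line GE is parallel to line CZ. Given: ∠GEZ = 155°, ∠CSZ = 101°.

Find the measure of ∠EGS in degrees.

∠EGS = 54°

1. ∠GES = 25°  [linear pair at E on SZ]
2. ∠ESG = 101°  [G on SC, E on SZ]
3. ∠EGS = 54°  [△SGE]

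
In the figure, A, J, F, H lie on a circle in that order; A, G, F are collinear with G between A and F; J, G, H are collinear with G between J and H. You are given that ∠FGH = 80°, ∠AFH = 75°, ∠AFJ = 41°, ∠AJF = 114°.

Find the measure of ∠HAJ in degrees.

∠HAJ = 64°

1. ∠AJH = 75°  [same arc AH]
2. ∠AHJ = 41°  [same arc AJ]
3. ∠HAJ = 64°  [△AJH]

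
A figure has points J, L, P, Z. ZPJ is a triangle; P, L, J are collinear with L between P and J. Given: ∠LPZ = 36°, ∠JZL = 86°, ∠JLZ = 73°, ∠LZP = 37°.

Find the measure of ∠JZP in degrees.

1. ∠JPZ = 36°  [L on ray PJ]
2. ∠LJZ = 21°  [△ZLJ]
3. ∠PJZ = 21°  [L on ray JP]
4. ∠JZP = 123°  [△ZPJ]

∠JZP = 123°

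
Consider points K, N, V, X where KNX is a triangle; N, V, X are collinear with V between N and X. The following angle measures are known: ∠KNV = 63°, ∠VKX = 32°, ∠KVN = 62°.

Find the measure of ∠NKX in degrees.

∠NKX = 87°

1. ∠KNX = 63°  [V on ray NX]
2. ∠KVX = 118°  [linear pair at V on NX]
3. ∠KXV = 30°  [△KVX]
4. ∠KXN = 30°  [V on ray XN]
5. ∠NKX = 87°  [△KNX]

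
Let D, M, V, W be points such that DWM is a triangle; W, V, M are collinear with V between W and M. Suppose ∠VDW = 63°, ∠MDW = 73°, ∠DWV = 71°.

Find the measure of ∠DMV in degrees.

1. ∠DWM = 71°  [V on ray WM]
2. ∠DMW = 36°  [△DWM]
3. ∠DMV = 36°  [V on ray MW]

∠DMV = 36°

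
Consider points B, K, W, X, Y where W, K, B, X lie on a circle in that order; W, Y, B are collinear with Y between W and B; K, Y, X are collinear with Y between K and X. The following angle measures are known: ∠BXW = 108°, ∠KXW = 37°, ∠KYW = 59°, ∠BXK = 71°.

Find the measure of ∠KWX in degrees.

∠KWX = 93°

1. ∠BWK = 71°  [same arc KB]
2. ∠WKX = 50°  [△WYK]
3. ∠KWX = 93°  [△WKX]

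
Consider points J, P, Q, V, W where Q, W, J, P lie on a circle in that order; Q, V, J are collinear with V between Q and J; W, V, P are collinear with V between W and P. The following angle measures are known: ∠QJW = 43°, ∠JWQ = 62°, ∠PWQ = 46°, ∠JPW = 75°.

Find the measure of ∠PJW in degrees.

∠PJW = 89°

1. ∠QPW = 43°  [same arc QW]
2. ∠PQW = 91°  [△QWP]
3. ∠PJW = 89°  [cyclic QWJP, opposite ∠Q+∠J]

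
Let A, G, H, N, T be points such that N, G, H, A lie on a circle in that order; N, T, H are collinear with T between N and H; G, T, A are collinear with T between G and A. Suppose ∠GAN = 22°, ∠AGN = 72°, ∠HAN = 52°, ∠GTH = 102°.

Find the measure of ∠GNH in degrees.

∠GNH = 30°

1. ∠GHN = 22°  [same arc NG]
2. ∠HGN = 128°  [cyclic NGHA, opposite ∠G+∠A]
3. ∠GNH = 30°  [△NGH]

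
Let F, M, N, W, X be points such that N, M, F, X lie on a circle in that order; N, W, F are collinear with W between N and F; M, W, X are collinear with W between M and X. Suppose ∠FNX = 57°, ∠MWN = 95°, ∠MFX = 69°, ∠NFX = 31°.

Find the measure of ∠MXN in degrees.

1. ∠MNX = 111°  [cyclic NMFX, opposite ∠N+∠F]
2. ∠NMX = 31°  [same arc NX]
3. ∠MXN = 38°  [△NMX]

∠MXN = 38°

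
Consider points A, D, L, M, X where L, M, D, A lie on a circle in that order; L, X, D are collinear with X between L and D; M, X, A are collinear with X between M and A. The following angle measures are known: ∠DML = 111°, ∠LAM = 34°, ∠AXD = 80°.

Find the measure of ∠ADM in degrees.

1. ∠LDM = 34°  [same arc LM]
2. ∠LXM = 80°  [vertical angles at X]
3. ∠DLM = 35°  [△LMD]
4. ∠DXM = 100°  [linear pair at X on LD]
5. ∠DAM = 35°  [same arc MD]
6. ∠AMD = 46°  [△MXD]
7. ∠ADM = 99°  [△MDA]

∠ADM = 99°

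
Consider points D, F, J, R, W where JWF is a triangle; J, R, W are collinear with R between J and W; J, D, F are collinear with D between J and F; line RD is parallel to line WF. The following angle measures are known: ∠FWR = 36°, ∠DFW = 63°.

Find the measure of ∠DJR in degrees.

∠DJR = 81°

1. ∠FWJ = 36°  [R on ray WJ]
2. ∠JFW = 63°  [D on ray FJ]
3. ∠FJW = 81°  [△JWF]
4. ∠DJR = 81°  [R on JW, D on JF]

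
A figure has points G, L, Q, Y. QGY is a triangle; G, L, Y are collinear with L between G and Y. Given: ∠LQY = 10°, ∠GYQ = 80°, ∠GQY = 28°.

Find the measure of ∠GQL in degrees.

∠GQL = 18°

1. ∠QGY = 72°  [△QGY]
2. ∠LYQ = 80°  [L on ray YG]
3. ∠LGQ = 72°  [L on ray GY]
4. ∠QLY = 90°  [△QLY]
5. ∠GLQ = 90°  [linear pair at L on GY]
6. ∠GQL = 18°  [△QGL]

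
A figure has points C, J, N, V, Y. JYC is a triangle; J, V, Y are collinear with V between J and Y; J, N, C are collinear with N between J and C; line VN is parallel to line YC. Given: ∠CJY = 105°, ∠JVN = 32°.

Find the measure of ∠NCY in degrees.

1. ∠NJV = 105°  [V on JY, N on JC]
2. ∠JNV = 43°  [△JVN]
3. ∠CNV = 137°  [linear pair at N on JC]
4. ∠NCY = 43°  [VN∥YC, co-interior at C–N]

∠NCY = 43°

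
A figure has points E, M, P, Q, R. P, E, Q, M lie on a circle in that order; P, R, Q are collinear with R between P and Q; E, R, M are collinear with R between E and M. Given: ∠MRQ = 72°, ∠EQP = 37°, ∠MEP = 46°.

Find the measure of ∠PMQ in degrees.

∠PMQ = 99°

1. ∠MRP = 108°  [linear pair at R on PQ]
2. ∠EMP = 37°  [same arc PE]
3. ∠MQP = 46°  [same arc PM]
4. ∠MPQ = 35°  [△PRM]
5. ∠PMQ = 99°  [△PQM]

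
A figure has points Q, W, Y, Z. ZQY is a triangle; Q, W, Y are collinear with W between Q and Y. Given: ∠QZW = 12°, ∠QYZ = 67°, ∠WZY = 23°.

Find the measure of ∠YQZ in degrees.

∠YQZ = 78°

1. ∠WYZ = 67°  [W on ray YQ]
2. ∠YWZ = 90°  [△ZWY]
3. ∠QWZ = 90°  [linear pair at W on QY]
4. ∠WQZ = 78°  [△ZQW]
5. ∠YQZ = 78°  [W on ray QY]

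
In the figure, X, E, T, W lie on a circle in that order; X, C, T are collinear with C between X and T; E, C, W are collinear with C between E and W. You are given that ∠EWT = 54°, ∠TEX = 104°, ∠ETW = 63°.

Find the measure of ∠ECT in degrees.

∠ECT = 95°

1. ∠EXT = 54°  [same arc ET]
2. ∠TEW = 63°  [△ETW]
3. ∠ETX = 22°  [△XET]
4. ∠ECT = 95°  [△ECT]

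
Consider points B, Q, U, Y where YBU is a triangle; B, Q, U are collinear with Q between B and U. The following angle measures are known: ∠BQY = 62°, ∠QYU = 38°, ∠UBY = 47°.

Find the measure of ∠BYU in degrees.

1. ∠UQY = 118°  [linear pair at Q on BU]
2. ∠QUY = 24°  [△YQU]
3. ∠BUY = 24°  [Q on ray UB]
4. ∠BYU = 109°  [△YBU]

∠BYU = 109°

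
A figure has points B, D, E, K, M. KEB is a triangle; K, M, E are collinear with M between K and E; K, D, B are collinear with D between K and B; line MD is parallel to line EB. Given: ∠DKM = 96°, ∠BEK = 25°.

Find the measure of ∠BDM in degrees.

1. ∠BKE = 96°  [M on KE, D on KB]
2. ∠EBK = 59°  [△KEB]
3. ∠KDM = 59°  [MD∥EB, corresponding at D]
4. ∠BDM = 121°  [linear pair at D on KB]

∠BDM = 121°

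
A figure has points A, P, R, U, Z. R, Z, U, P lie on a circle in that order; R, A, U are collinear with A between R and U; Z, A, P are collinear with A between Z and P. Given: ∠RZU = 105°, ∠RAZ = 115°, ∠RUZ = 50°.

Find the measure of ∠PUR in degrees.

1. ∠URZ = 25°  [△RZU]
2. ∠PAU = 115°  [vertical angles at A]
3. ∠UPZ = 25°  [same arc ZU]
4. ∠PUR = 40°  [△UAP]

∠PUR = 40°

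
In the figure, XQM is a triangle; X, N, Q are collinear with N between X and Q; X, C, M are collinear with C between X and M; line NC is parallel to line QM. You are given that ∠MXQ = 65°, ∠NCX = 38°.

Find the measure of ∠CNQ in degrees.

1. ∠CXN = 65°  [N on XQ, C on XM]
2. ∠CNX = 77°  [△XNC]
3. ∠CNQ = 103°  [linear pair at N on XQ]

∠CNQ = 103°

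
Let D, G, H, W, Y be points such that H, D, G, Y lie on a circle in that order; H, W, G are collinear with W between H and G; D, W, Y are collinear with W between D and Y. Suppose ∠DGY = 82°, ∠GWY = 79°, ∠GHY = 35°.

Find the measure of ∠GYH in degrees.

1. ∠DHY = 98°  [cyclic HDGY, opposite ∠H+∠G]
2. ∠HWY = 101°  [linear pair at W on HG]
3. ∠DYH = 44°  [△HWY]
4. ∠HDY = 38°  [△HDY]
5. ∠HGY = 38°  [same arc HY]
6. ∠GYH = 107°  [△HGY]

∠GYH = 107°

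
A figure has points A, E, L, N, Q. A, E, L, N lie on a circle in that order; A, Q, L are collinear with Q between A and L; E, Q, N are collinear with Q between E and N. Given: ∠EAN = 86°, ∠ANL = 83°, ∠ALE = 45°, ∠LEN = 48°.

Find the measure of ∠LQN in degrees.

1. ∠ELN = 94°  [cyclic AELN, opposite ∠A+∠L]
2. ∠LAN = 48°  [same arc LN]
3. ∠ENL = 38°  [△ELN]
4. ∠ALN = 49°  [△ALN]
5. ∠LQN = 93°  [△LQN]

∠LQN = 93°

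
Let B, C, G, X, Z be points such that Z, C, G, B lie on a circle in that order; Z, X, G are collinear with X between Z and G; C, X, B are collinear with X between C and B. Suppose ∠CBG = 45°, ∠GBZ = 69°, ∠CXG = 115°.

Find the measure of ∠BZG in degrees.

1. ∠CZG = 45°  [same arc CG]
2. ∠GCZ = 111°  [cyclic ZCGB, opposite ∠C+∠B]
3. ∠BXZ = 115°  [vertical angles at X]
4. ∠CGZ = 24°  [△ZCG]
5. ∠CBZ = 24°  [same arc ZC]
6. ∠BZG = 41°  [△ZXB]

∠BZG = 41°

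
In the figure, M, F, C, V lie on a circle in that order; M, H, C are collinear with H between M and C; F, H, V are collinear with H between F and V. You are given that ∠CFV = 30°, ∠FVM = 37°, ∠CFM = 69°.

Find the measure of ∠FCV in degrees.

1. ∠FCM = 37°  [same arc MF]
2. ∠CMF = 74°  [△MFC]
3. ∠CVF = 74°  [same arc FC]
4. ∠FCV = 76°  [△FCV]

∠FCV = 76°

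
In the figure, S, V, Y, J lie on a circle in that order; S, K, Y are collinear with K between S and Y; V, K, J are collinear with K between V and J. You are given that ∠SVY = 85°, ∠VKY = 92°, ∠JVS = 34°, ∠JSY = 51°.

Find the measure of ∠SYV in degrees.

1. ∠SKV = 88°  [linear pair at K on SY]
2. ∠VSY = 58°  [△SKV]
3. ∠SYV = 37°  [△SVY]

∠SYV = 37°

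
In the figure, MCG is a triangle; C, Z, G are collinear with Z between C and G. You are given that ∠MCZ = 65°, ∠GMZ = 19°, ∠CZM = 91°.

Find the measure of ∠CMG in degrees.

∠CMG = 43°

1. ∠GCM = 65°  [Z on ray CG]
2. ∠GZM = 89°  [linear pair at Z on CG]
3. ∠MGZ = 72°  [△MZG]
4. ∠CGM = 72°  [Z on ray GC]
5. ∠CMG = 43°  [△MCG]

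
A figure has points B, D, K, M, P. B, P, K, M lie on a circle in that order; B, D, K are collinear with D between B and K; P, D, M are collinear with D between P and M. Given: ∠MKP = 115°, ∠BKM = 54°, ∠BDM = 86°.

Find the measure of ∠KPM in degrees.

1. ∠KDM = 94°  [linear pair at D on BK]
2. ∠KMP = 32°  [△KDM]
3. ∠KPM = 33°  [△PKM]

∠KPM = 33°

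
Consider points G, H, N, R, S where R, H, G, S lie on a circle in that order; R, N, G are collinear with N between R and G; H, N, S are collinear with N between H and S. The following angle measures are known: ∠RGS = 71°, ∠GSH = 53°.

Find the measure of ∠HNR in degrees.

∠HNR = 56°

1. ∠RHS = 71°  [same arc RS]
2. ∠GRH = 53°  [same arc HG]
3. ∠HNR = 56°  [△RNH]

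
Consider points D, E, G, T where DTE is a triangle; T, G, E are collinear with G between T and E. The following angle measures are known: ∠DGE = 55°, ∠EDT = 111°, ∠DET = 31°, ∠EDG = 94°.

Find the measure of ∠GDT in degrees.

1. ∠DGT = 125°  [linear pair at G on TE]
2. ∠DTE = 38°  [△DTE]
3. ∠DTG = 38°  [G on ray TE]
4. ∠GDT = 17°  [△DTG]

∠GDT = 17°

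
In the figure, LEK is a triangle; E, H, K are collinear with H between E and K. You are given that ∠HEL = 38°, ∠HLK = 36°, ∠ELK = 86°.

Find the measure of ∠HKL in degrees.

1. ∠KEL = 38°  [H on ray EK]
2. ∠EKL = 56°  [△LEK]
3. ∠HKL = 56°  [H on ray KE]

∠HKL = 56°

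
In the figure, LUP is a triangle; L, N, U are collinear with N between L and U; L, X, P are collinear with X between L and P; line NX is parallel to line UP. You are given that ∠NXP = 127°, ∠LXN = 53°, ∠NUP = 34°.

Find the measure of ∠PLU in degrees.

∠PLU = 93°

1. ∠LPU = 53°  [NX∥UP, corresponding at X]
2. ∠LUP = 34°  [N on ray UL]
3. ∠PLU = 93°  [△LUP]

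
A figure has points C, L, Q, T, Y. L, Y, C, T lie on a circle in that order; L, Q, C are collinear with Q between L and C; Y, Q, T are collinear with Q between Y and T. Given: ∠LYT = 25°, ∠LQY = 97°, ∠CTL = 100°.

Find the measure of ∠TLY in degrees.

1. ∠LCT = 25°  [same arc LT]
2. ∠CQT = 97°  [vertical angles at Q]
3. ∠CLT = 55°  [△LCT]
4. ∠LQT = 83°  [linear pair at Q on LC]
5. ∠LTY = 42°  [△LQT]
6. ∠TLY = 113°  [△LYT]

∠TLY = 113°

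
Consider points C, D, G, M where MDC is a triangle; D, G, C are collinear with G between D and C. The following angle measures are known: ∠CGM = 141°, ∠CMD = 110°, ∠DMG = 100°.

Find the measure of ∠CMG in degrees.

∠CMG = 10°

1. ∠DGM = 39°  [linear pair at G on DC]
2. ∠GDM = 41°  [△MDG]
3. ∠CDM = 41°  [G on ray DC]
4. ∠DCM = 29°  [△MDC]
5. ∠GCM = 29°  [G on ray CD]
6. ∠CMG = 10°  [△MGC]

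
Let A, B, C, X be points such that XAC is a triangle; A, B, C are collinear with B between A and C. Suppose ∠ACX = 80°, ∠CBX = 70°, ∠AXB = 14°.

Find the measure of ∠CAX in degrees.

∠CAX = 56°

1. ∠ABX = 110°  [linear pair at B on AC]
2. ∠BAX = 56°  [△XAB]
3. ∠CAX = 56°  [B on ray AC]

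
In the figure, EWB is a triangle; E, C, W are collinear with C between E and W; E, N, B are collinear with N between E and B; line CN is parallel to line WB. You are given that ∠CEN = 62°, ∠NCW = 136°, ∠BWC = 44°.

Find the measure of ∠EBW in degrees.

1. ∠BEW = 62°  [C on EW, N on EB]
2. ∠BWE = 44°  [C on ray WE]
3. ∠EBW = 74°  [△EWB]

∠EBW = 74°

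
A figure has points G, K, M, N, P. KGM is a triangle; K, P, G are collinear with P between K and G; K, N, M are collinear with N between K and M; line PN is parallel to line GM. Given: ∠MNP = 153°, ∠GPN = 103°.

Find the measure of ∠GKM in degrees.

∠GKM = 76°

1. ∠KNP = 27°  [linear pair at N on KM]
2. ∠KPN = 77°  [linear pair at P on KG]
3. ∠NKP = 76°  [△KPN]
4. ∠GKM = 76°  [P on KG, N on KM]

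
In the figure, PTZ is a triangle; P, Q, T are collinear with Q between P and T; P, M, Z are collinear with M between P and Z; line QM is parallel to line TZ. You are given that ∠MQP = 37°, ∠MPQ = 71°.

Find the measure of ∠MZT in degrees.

∠MZT = 72°

1. ∠PMQ = 72°  [△PQM]
2. ∠QMZ = 108°  [linear pair at M on PZ]
3. ∠MZT = 72°  [QM∥TZ, co-interior at Z–M]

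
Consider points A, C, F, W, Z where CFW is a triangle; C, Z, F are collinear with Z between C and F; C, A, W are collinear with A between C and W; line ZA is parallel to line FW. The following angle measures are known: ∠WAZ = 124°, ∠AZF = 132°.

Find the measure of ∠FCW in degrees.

∠FCW = 76°

1. ∠CAZ = 56°  [linear pair at A on CW]
2. ∠AZC = 48°  [linear pair at Z on CF]
3. ∠ACZ = 76°  [△CZA]
4. ∠FCW = 76°  [Z on CF, A on CW]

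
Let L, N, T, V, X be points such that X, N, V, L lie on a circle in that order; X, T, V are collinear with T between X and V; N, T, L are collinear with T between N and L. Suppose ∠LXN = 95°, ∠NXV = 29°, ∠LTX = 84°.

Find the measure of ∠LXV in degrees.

1. ∠LVN = 85°  [cyclic XNVL, opposite ∠X+∠V]
2. ∠NLV = 29°  [same arc NV]
3. ∠LNV = 66°  [△NVL]
4. ∠LXV = 66°  [same arc VL]

∠LXV = 66°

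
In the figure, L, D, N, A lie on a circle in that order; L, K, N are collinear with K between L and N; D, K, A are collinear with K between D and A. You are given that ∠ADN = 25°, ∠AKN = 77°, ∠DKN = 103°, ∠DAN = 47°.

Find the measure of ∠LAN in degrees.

∠LAN = 99°

1. ∠ALN = 25°  [same arc NA]
2. ∠ANL = 56°  [△NKA]
3. ∠LAN = 99°  [△LNA]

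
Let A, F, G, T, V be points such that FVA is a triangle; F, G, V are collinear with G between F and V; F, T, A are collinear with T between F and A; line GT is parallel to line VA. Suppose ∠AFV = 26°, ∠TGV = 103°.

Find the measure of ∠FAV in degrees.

1. ∠GFT = 26°  [G on FV, T on FA]
2. ∠FGT = 77°  [linear pair at G on FV]
3. ∠FTG = 77°  [△FGT]
4. ∠FAV = 77°  [GT∥VA, corresponding at T]

∠FAV = 77°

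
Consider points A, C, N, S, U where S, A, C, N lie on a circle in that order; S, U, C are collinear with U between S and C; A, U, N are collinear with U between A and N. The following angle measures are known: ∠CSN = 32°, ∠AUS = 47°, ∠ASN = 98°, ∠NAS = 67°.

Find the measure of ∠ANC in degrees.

∠ANC = 66°

1. ∠CAN = 32°  [same arc CN]
2. ∠ACN = 82°  [cyclic SACN, opposite ∠S+∠C]
3. ∠ANC = 66°  [△ACN]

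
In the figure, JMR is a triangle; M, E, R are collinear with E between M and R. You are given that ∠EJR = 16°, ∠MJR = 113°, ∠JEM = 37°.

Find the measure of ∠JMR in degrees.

1. ∠JER = 143°  [linear pair at E on MR]
2. ∠ERJ = 21°  [△JER]
3. ∠JRM = 21°  [E on ray RM]
4. ∠JMR = 46°  [△JMR]

∠JMR = 46°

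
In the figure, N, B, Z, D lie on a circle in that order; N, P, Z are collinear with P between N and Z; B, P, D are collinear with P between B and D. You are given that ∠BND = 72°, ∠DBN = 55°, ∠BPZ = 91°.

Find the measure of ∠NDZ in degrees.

1. ∠BDN = 53°  [△NBD]
2. ∠DZN = 55°  [same arc ND]
3. ∠DPN = 91°  [vertical angles at P]
4. ∠DNZ = 36°  [△NPD]
5. ∠NDZ = 89°  [△NZD]

∠NDZ = 89°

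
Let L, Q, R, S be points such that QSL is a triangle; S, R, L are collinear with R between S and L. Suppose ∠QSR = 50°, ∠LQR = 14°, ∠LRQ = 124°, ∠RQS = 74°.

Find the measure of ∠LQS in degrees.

∠LQS = 88°

1. ∠LSQ = 50°  [R on ray SL]
2. ∠QLR = 42°  [△QRL]
3. ∠QLS = 42°  [R on ray LS]
4. ∠LQS = 88°  [△QSL]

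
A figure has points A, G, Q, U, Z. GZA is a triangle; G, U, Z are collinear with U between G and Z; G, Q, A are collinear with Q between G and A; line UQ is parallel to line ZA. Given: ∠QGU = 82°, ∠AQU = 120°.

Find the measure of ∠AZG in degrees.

1. ∠GQU = 60°  [linear pair at Q on GA]
2. ∠GUQ = 38°  [△GUQ]
3. ∠AZG = 38°  [UQ∥ZA, corresponding at U]

∠AZG = 38°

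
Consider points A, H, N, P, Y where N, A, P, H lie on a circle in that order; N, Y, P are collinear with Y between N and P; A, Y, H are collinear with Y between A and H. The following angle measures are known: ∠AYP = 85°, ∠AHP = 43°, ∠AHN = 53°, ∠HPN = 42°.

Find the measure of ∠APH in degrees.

1. ∠APN = 53°  [same arc NA]
2. ∠HAP = 42°  [△AYP]
3. ∠APH = 95°  [△APH]

∠APH = 95°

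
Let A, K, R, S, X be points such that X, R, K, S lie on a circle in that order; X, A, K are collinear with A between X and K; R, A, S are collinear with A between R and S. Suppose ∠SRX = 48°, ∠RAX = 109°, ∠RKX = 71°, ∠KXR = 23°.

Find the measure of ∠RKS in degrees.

∠RKS = 119°

1. ∠KAR = 71°  [linear pair at A on XK]
2. ∠KRS = 38°  [△RAK]
3. ∠KSR = 23°  [same arc RK]
4. ∠RKS = 119°  [△RKS]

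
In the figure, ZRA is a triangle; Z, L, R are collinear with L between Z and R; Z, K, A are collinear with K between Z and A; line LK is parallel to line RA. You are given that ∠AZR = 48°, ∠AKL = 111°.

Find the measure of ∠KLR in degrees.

1. ∠KZL = 48°  [L on ZR, K on ZA]
2. ∠LKZ = 69°  [linear pair at K on ZA]
3. ∠KLZ = 63°  [△ZLK]
4. ∠KLR = 117°  [linear pair at L on ZR]

∠KLR = 117°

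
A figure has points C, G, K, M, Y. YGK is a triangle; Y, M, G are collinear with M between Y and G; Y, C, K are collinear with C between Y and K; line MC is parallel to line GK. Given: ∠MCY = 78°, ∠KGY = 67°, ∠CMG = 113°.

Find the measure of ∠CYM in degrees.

1. ∠GKY = 78°  [MC∥GK, corresponding at C]
2. ∠GYK = 35°  [△YGK]
3. ∠CYM = 35°  [M on YG, C on YK]

∠CYM = 35°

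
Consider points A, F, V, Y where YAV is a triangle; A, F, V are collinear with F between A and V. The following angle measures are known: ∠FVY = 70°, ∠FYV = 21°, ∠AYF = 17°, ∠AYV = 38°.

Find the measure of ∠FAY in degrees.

∠FAY = 72°

1. ∠AVY = 70°  [F on ray VA]
2. ∠VAY = 72°  [△YAV]
3. ∠FAY = 72°  [F on ray AV]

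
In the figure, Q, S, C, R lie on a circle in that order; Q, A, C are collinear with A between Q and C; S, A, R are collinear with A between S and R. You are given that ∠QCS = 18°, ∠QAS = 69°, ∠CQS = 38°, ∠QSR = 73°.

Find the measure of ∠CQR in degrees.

∠CQR = 51°

1. ∠CSQ = 124°  [△QSC]
2. ∠QCR = 73°  [same arc QR]
3. ∠CRQ = 56°  [cyclic QSCR, opposite ∠S+∠R]
4. ∠CQR = 51°  [△QCR]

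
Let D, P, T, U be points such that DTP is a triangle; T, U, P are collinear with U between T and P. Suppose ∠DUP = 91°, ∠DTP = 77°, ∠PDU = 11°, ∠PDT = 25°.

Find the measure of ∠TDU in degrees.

∠TDU = 14°

1. ∠DUT = 89°  [linear pair at U on TP]
2. ∠DTU = 77°  [U on ray TP]
3. ∠TDU = 14°  [△DTU]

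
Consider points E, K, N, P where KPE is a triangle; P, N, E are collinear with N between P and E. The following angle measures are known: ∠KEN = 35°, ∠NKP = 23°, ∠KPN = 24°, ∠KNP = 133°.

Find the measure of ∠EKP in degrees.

∠EKP = 121°

1. ∠KEP = 35°  [N on ray EP]
2. ∠EPK = 24°  [N on ray PE]
3. ∠EKP = 121°  [△KPE]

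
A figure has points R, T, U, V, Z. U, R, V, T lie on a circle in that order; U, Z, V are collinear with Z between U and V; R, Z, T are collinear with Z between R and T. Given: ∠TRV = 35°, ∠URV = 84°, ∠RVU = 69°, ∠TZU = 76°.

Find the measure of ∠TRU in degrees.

1. ∠RZV = 76°  [△RZV]
2. ∠RUV = 27°  [△URV]
3. ∠RZU = 104°  [linear pair at Z on UV]
4. ∠TRU = 49°  [△UZR]

∠TRU = 49°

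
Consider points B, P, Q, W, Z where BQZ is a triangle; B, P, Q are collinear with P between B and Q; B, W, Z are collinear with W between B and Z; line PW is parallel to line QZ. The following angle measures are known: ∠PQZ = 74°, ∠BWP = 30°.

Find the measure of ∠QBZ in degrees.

1. ∠BQZ = 74°  [P on ray QB]
2. ∠BZQ = 30°  [PW∥QZ, corresponding at W]
3. ∠QBZ = 76°  [△BQZ]

∠QBZ = 76°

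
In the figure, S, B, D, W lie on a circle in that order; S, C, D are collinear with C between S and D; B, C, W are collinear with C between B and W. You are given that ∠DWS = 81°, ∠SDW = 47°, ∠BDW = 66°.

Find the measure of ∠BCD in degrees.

1. ∠DSW = 52°  [△SDW]
2. ∠SBW = 47°  [same arc SW]
3. ∠BSW = 114°  [cyclic SBDW, opposite ∠S+∠D]
4. ∠DBW = 52°  [same arc DW]
5. ∠BWS = 19°  [△SBW]
6. ∠BDS = 19°  [same arc SB]
7. ∠BCD = 109°  [△BCD]

∠BCD = 109°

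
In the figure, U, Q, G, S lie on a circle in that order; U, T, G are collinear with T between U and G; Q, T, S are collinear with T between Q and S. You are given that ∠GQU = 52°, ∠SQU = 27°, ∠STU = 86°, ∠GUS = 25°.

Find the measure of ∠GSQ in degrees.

∠GSQ = 59°

1. ∠SGU = 27°  [same arc US]
2. ∠GTS = 94°  [linear pair at T on UG]
3. ∠GSQ = 59°  [△GTS]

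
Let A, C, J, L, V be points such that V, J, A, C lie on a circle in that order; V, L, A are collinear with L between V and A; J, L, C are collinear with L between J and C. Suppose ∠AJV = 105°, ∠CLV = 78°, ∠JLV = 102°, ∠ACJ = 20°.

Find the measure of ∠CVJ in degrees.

1. ∠ACV = 75°  [cyclic VJAC, opposite ∠J+∠C]
2. ∠ALC = 102°  [linear pair at L on VA]
3. ∠AVJ = 20°  [same arc JA]
4. ∠CAV = 58°  [△ALC]
5. ∠AVC = 47°  [△VAC]
6. ∠CJV = 58°  [△VLJ]
7. ∠JCV = 55°  [△VLC]
8. ∠CVJ = 67°  [△VJC]

∠CVJ = 67°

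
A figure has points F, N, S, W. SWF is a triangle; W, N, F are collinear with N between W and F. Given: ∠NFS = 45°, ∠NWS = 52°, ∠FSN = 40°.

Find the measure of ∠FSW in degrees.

1. ∠SFW = 45°  [N on ray FW]
2. ∠FWS = 52°  [N on ray WF]
3. ∠FSW = 83°  [△SWF]

∠FSW = 83°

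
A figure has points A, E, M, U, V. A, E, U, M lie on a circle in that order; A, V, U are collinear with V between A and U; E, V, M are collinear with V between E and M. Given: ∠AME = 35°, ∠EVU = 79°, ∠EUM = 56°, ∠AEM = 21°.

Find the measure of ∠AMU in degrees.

∠AMU = 93°

1. ∠AVM = 79°  [vertical angles at V]
2. ∠AUM = 21°  [same arc AM]
3. ∠MAU = 66°  [△AVM]
4. ∠AMU = 93°  [△AUM]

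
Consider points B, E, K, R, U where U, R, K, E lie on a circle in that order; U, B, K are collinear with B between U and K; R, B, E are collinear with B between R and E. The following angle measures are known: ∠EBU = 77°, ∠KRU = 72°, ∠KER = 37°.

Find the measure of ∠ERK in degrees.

1. ∠EBK = 103°  [linear pair at B on UK]
2. ∠KEU = 108°  [cyclic URKE, opposite ∠R+∠E]
3. ∠EKU = 40°  [△KBE]
4. ∠EUK = 32°  [△UKE]
5. ∠ERK = 32°  [same arc KE]

∠ERK = 32°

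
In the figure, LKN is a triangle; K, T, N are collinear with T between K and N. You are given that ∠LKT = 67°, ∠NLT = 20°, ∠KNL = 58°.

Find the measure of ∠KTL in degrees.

∠KTL = 78°

1. ∠LNT = 58°  [T on ray NK]
2. ∠LTN = 102°  [△LTN]
3. ∠KTL = 78°  [linear pair at T on KN]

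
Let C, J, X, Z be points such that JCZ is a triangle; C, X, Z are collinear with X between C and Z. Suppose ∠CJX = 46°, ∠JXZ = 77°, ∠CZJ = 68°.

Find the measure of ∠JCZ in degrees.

1. ∠CXJ = 103°  [linear pair at X on CZ]
2. ∠JCX = 31°  [△JCX]
3. ∠JCZ = 31°  [X on ray CZ]

∠JCZ = 31°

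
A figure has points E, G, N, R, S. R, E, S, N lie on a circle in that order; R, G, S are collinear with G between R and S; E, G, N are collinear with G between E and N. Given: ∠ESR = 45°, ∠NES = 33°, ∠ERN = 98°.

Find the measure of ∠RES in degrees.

∠RES = 70°

1. ∠ENR = 45°  [same arc RE]
2. ∠EGS = 102°  [△EGS]
3. ∠NER = 37°  [△REN]
4. ∠EGR = 78°  [linear pair at G on RS]
5. ∠ERS = 65°  [△RGE]
6. ∠RES = 70°  [△RES]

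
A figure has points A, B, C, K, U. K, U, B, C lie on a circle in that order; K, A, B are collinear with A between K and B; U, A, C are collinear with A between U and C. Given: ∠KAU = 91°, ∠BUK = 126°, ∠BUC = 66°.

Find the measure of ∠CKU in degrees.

∠CKU = 95°

1. ∠BAC = 91°  [vertical angles at A]
2. ∠BCK = 54°  [cyclic KUBC, opposite ∠U+∠C]
3. ∠BKC = 66°  [same arc BC]
4. ∠CAK = 89°  [linear pair at A on KB]
5. ∠CBK = 60°  [△KBC]
6. ∠KCU = 25°  [△KAC]
7. ∠CUK = 60°  [same arc KC]
8. ∠CKU = 95°  [△KUC]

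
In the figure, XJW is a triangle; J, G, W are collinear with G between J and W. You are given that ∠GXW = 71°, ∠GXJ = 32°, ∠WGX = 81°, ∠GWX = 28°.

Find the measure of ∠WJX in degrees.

∠WJX = 49°

1. ∠JGX = 99°  [linear pair at G on JW]
2. ∠GJX = 49°  [△XJG]
3. ∠WJX = 49°  [G on ray JW]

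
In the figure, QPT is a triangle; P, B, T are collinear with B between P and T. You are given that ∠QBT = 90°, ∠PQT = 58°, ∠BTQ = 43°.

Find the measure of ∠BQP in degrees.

1. ∠PBQ = 90°  [linear pair at B on PT]
2. ∠PTQ = 43°  [B on ray TP]
3. ∠QPT = 79°  [△QPT]
4. ∠BPQ = 79°  [B on ray PT]
5. ∠BQP = 11°  [△QPB]

∠BQP = 11°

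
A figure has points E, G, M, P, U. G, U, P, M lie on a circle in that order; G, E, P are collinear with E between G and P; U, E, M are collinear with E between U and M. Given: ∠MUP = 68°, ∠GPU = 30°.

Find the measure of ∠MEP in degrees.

∠MEP = 98°

1. ∠MGP = 68°  [same arc PM]
2. ∠GMU = 30°  [same arc GU]
3. ∠GEM = 82°  [△GEM]
4. ∠MEP = 98°  [linear pair at E on GP]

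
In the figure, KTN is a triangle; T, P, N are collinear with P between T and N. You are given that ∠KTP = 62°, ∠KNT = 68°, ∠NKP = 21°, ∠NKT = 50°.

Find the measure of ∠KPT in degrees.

1. ∠KNP = 68°  [P on ray NT]
2. ∠KPN = 91°  [△KPN]
3. ∠KPT = 89°  [linear pair at P on TN]

∠KPT = 89°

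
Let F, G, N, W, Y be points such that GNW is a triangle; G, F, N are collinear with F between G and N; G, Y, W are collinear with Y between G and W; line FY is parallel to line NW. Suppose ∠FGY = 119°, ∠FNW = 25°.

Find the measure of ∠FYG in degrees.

1. ∠NGW = 119°  [F on GN, Y on GW]
2. ∠GNW = 25°  [F on ray NG]
3. ∠GWN = 36°  [△GNW]
4. ∠FYG = 36°  [FY∥NW, corresponding at Y]

∠FYG = 36°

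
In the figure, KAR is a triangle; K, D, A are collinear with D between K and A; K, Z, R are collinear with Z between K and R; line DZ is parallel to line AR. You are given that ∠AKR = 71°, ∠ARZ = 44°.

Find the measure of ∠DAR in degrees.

∠DAR = 65°

1. ∠ARK = 44°  [Z on ray RK]
2. ∠KAR = 65°  [△KAR]
3. ∠DAR = 65°  [D on ray AK]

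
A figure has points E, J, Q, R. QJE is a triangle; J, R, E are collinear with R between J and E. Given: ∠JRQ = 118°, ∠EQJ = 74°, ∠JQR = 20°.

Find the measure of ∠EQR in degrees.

1. ∠QJR = 42°  [△QJR]
2. ∠ERQ = 62°  [linear pair at R on JE]
3. ∠EJQ = 42°  [R on ray JE]
4. ∠JEQ = 64°  [△QJE]
5. ∠QER = 64°  [R on ray EJ]
6. ∠EQR = 54°  [△QRE]

∠EQR = 54°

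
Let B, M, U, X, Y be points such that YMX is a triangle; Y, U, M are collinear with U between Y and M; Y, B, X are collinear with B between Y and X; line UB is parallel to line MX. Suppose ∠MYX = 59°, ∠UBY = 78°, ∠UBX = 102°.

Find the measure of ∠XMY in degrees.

∠XMY = 43°

1. ∠BYU = 59°  [U on YM, B on YX]
2. ∠BUY = 43°  [△YUB]
3. ∠XMY = 43°  [UB∥MX, corresponding at U]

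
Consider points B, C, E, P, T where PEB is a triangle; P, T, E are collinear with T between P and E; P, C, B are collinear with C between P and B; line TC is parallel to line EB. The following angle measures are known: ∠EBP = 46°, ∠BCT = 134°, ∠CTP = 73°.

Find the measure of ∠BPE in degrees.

∠BPE = 61°

1. ∠PCT = 46°  [TC∥EB, corresponding at C]
2. ∠CPT = 61°  [△PTC]
3. ∠BPE = 61°  [T on PE, C on PB]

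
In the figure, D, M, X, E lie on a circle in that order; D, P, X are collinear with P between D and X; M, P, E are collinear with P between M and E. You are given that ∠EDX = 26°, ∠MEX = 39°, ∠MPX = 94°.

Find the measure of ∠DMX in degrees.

1. ∠EMX = 26°  [same arc XE]
2. ∠MDX = 39°  [same arc MX]
3. ∠DXM = 60°  [△MPX]
4. ∠DMX = 81°  [△DMX]

∠DMX = 81°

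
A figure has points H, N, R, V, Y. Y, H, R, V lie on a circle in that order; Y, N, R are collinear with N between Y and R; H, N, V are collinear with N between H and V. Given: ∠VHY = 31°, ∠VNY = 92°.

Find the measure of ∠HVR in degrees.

1. ∠VRY = 31°  [same arc YV]
2. ∠RNV = 88°  [linear pair at N on YR]
3. ∠HVR = 61°  [△RNV]

∠HVR = 61°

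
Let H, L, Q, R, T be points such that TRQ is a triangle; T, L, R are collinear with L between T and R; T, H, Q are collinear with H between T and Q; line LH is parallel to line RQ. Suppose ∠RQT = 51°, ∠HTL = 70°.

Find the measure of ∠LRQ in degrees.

∠LRQ = 59°

1. ∠LHT = 51°  [LH∥RQ, corresponding at H]
2. ∠HLT = 59°  [△TLH]
3. ∠HLR = 121°  [linear pair at L on TR]
4. ∠LRQ = 59°  [LH∥RQ, co-interior at R–L]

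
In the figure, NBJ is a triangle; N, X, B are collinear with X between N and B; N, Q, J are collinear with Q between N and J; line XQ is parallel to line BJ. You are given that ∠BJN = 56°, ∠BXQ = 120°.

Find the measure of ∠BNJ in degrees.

1. ∠NQX = 56°  [XQ∥BJ, corresponding at Q]
2. ∠NXQ = 60°  [linear pair at X on NB]
3. ∠QNX = 64°  [△NXQ]
4. ∠BNJ = 64°  [X on NB, Q on NJ]

∠BNJ = 64°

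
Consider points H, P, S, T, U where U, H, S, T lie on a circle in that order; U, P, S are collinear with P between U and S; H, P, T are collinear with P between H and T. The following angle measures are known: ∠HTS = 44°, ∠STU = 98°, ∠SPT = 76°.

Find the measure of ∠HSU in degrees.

1. ∠HUS = 44°  [same arc HS]
2. ∠SHU = 82°  [cyclic UHST, opposite ∠H+∠T]
3. ∠HSU = 54°  [△UHS]

∠HSU = 54°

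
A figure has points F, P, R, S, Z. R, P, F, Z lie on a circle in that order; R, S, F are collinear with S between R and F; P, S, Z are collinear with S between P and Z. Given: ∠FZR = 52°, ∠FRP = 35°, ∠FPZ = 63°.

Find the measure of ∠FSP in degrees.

1. ∠FPR = 128°  [cyclic RPFZ, opposite ∠P+∠Z]
2. ∠PFR = 17°  [△RPF]
3. ∠FSP = 100°  [△PSF]

∠FSP = 100°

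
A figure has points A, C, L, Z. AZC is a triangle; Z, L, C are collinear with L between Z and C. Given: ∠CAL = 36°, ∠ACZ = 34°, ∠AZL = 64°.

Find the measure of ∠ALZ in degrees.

∠ALZ = 70°

1. ∠ACL = 34°  [L on ray CZ]
2. ∠ALC = 110°  [△ALC]
3. ∠ALZ = 70°  [linear pair at L on ZC]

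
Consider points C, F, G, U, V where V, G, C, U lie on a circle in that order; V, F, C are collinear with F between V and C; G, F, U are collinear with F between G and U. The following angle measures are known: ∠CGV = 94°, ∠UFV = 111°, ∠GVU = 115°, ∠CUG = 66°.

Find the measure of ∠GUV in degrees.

∠GUV = 20°

1. ∠CUV = 86°  [cyclic VGCU, opposite ∠G+∠U]
2. ∠CFU = 69°  [linear pair at F on VC]
3. ∠UCV = 45°  [△CFU]
4. ∠CVU = 49°  [△VCU]
5. ∠GUV = 20°  [△VFU]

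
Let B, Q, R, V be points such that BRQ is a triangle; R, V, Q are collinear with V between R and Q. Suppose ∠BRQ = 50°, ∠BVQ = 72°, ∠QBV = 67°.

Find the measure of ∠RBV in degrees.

1. ∠BRV = 50°  [V on ray RQ]
2. ∠BVR = 108°  [linear pair at V on RQ]
3. ∠RBV = 22°  [△BRV]

∠RBV = 22°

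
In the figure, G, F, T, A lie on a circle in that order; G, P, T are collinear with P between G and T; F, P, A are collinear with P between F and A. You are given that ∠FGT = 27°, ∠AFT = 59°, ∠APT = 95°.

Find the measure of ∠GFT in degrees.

∠GFT = 117°

1. ∠FAT = 27°  [same arc FT]
2. ∠AGT = 59°  [same arc TA]
3. ∠ATG = 58°  [△TPA]
4. ∠GAT = 63°  [△GTA]
5. ∠GFT = 117°  [cyclic GFTA, opposite ∠F+∠A]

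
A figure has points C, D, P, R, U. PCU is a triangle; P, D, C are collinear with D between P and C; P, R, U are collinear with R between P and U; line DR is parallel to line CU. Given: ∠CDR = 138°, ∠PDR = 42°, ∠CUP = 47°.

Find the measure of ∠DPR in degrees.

1. ∠PCU = 42°  [DR∥CU, corresponding at D]
2. ∠CPU = 91°  [△PCU]
3. ∠DPR = 91°  [D on PC, R on PU]

∠DPR = 91°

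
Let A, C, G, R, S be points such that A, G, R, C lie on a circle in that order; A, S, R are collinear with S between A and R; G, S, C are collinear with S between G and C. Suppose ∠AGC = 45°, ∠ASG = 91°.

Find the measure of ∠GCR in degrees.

∠GCR = 44°

1. ∠ARC = 45°  [same arc AC]
2. ∠CSR = 91°  [vertical angles at S]
3. ∠GCR = 44°  [△RSC]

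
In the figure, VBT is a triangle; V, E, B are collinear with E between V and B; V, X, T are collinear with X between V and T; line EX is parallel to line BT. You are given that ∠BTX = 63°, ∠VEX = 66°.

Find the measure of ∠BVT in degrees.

1. ∠BTV = 63°  [X on ray TV]
2. ∠TBV = 66°  [EX∥BT, corresponding at E]
3. ∠BVT = 51°  [△VBT]

∠BVT = 51°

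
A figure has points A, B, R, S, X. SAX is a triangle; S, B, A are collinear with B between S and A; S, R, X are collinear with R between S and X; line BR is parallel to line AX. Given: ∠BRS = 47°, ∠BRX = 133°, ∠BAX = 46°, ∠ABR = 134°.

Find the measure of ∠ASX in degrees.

∠ASX = 87°

1. ∠AXS = 47°  [BR∥AX, corresponding at R]
2. ∠SAX = 46°  [B on ray AS]
3. ∠ASX = 87°  [△SAX]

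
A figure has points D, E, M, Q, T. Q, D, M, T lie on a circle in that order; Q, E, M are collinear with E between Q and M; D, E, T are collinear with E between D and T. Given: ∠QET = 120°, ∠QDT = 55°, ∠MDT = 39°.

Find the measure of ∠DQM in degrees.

∠DQM = 65°

1. ∠DEM = 120°  [vertical angles at E]
2. ∠DEQ = 60°  [linear pair at E on QM]
3. ∠DQM = 65°  [△QED]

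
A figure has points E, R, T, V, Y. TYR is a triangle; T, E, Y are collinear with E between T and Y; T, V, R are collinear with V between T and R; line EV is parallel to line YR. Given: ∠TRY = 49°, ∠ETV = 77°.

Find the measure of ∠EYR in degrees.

∠EYR = 54°

1. ∠EVT = 49°  [EV∥YR, corresponding at V]
2. ∠TEV = 54°  [△TEV]
3. ∠VEY = 126°  [linear pair at E on TY]
4. ∠EYR = 54°  [EV∥YR, co-interior at Y–E]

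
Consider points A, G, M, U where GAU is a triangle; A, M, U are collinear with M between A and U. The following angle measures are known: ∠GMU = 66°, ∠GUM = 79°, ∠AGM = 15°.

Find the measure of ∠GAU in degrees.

∠GAU = 51°

1. ∠AMG = 114°  [linear pair at M on AU]
2. ∠GAM = 51°  [△GAM]
3. ∠GAU = 51°  [M on ray AU]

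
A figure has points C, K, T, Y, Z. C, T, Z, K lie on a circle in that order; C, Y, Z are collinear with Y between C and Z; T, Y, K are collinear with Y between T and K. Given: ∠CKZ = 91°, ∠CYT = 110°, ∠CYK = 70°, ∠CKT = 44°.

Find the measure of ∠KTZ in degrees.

∠KTZ = 66°

1. ∠TYZ = 70°  [linear pair at Y on CZ]
2. ∠CZT = 44°  [same arc CT]
3. ∠KTZ = 66°  [△TYZ]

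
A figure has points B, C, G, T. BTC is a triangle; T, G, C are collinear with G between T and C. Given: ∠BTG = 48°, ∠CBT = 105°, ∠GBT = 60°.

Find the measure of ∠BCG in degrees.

1. ∠BTC = 48°  [G on ray TC]
2. ∠BCT = 27°  [△BTC]
3. ∠BCG = 27°  [G on ray CT]

∠BCG = 27°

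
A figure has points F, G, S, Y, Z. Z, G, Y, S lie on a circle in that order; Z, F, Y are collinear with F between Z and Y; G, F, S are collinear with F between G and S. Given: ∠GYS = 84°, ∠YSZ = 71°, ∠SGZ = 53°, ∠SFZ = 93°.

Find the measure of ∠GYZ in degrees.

1. ∠GZS = 96°  [cyclic ZGYS, opposite ∠Z+∠Y]
2. ∠GSZ = 31°  [△ZGS]
3. ∠GYZ = 31°  [same arc ZG]

∠GYZ = 31°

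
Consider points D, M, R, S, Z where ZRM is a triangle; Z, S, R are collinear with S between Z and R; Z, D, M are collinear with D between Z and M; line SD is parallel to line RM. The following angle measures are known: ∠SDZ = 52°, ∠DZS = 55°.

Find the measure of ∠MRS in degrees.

1. ∠DSZ = 73°  [△ZSD]
2. ∠DSR = 107°  [linear pair at S on ZR]
3. ∠MRS = 73°  [SD∥RM, co-interior at R–S]

∠MRS = 73°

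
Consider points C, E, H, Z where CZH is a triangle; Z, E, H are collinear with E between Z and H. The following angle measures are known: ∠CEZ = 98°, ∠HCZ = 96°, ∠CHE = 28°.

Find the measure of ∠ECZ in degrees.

1. ∠CHZ = 28°  [E on ray HZ]
2. ∠CZH = 56°  [△CZH]
3. ∠CZE = 56°  [E on ray ZH]
4. ∠ECZ = 26°  [△CZE]

∠ECZ = 26°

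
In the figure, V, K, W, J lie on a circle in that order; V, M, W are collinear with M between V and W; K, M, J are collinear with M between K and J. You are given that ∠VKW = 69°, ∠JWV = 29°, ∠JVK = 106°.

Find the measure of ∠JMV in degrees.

∠JMV = 95°

1. ∠VJW = 111°  [cyclic VKWJ, opposite ∠K+∠J]
2. ∠JKV = 29°  [same arc VJ]
3. ∠JVW = 40°  [△VWJ]
4. ∠KJV = 45°  [△VKJ]
5. ∠JMV = 95°  [△VMJ]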